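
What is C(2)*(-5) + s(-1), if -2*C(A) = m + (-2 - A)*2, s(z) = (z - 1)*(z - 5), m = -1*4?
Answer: -18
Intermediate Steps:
m = -4
s(z) = (-1 + z)*(-5 + z)
C(A) = 4 + A (C(A) = -(-4 + (-2 - A)*2)/2 = -(-4 + (-4 - 2*A))/2 = -(-8 - 2*A)/2 = 4 + A)
C(2)*(-5) + s(-1) = (4 + 2)*(-5) + (5 + (-1)**2 - 6*(-1)) = 6*(-5) + (5 + 1 + 6) = -30 + 12 = -18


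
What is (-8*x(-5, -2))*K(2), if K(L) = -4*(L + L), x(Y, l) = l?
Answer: -256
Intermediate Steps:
K(L) = -8*L
(-8*x(-5, -2))*K(2) = (-8*(-2))*(-8*2) = 16*(-16) = -256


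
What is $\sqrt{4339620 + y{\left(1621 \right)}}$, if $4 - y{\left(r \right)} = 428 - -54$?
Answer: $\sqrt{4339142} \approx 2083.1$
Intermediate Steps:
$y{\left(r \right)} = -478$ ($y{\left(r \right)} = 4 - \left(428 - -54\right) = 4 - \left(428 + 54\right) = 4 - 482 = -478$)
$\sqrt{4339620 + y{\left(1621 \right)}} = \sqrt{4339620 - 478} = \sqrt{4339142}$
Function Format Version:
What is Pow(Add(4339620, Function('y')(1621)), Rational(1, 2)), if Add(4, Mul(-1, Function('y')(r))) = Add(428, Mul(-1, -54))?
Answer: Pow(4339142, Rational(1, 2)) ≈ 2083.1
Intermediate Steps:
Function('y')(r) = -478 (Function('y')(r) = Add(4, Mul(-1, Add(428, Mul(-1, -54)))) = Add(4, Mul(-1, Add(428, 54))) = Add(4, Mul(-1, 482)) = Add(4, -482) = -478)
Pow(Add(4339620, Function('y')(1621)), Rational(1, 2)) = Pow(Add(4339620, -478), Rational(1, 2)) = Pow(4339142, Rational(1, 2))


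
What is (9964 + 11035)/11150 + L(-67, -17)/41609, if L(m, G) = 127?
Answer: 875163441/463940350 ≈ 1.8864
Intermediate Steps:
(9964 + 11035)/11150 + L(-67, -17)/41609 = (9964 + 11035)/11150 + 127/41609 = 20999*(1/11150) + 127*(1/41609) = 20999/11150 + 127/41609 = 875163441/463940350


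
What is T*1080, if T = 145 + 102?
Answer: 266760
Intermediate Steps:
T = 247
T*1080 = 247*1080 = 266760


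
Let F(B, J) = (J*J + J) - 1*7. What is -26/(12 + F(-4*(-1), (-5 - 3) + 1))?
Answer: -26/47 ≈ -0.55319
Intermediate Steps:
F(B, J) = -7 + J + J² (F(B, J) = (J² + J) - 7 = (J + J²) - 7 = -7 + J + J²)
-26/(12 + F(-4*(-1), (-5 - 3) + 1)) = -26/(12 + (-7 + ((-5 - 3) + 1) + ((-5 - 3) + 1)²)) = -26/(12 + (-7 + (-8 + 1) + (-8 + 1)²)) = -26/(12 + (-7 - 7 + (-7)²)) = -26/(12 + (-7 - 7 + 49)) = -26/(12 + 35) = -26/47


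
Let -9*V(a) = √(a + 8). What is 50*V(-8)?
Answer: 0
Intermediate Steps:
V(a) = -√(8 + a)/9 (V(a) = -√(a + 8)/9 = -√(8 + a)/9)
50*V(-8) = 50*(-√(8 - 8)/9) = 50*(-√0/9) = 50*(-⅑*0) = 50*0 = 0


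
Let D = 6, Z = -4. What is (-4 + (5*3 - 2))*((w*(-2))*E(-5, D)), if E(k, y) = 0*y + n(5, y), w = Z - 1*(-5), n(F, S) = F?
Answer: -90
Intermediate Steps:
w = 1 (w = -4 - 1*(-5) = -4 + 5 = 1)
E(k, y) = 5 (E(k, y) = 0*y + 5 = 0 + 5 = 5)
(-4 + (5*3 - 2))*((w*(-2))*E(-5, D)) = (-4 + (5*3 - 2))*((1*(-2))*5) = (-4 + (15 - 2))*(-2*5) = (-4 + 13)*(-10) = 9*(-10) = -90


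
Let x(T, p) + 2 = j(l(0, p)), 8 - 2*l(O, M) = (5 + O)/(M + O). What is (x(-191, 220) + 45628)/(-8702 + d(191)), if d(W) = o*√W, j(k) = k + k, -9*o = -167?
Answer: -141528888549/26964882230 - 603573237*√191/53929764460 ≈ -5.4033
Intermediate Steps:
l(O, M) = 4 - (5 + O)/(2*(M + O))
o = 167/9 (o = -⅑*(-167) = 167/9 ≈ 18.556)
j(k) = 2*k
x(T, p) = -2 + (-5 + 8*p)/p (x(T, p) = -2 + 2*((-5 + 7*0 + 8*p)/(2*(p + 0))) = -2 + 2*((-5 + 0 + 8*p)/(2*p)) = -2 + 2*((-5 + 8*p)/(2*p)) = -2 + (-5 + 8*p)/p)
d(W) = 167*√W/9
(x(-191, 220) + 45628)/(-8702 + d(191)) = ((6 - 5/220) + 45628)/(-8702 + 167*√191/9) = ((6 - 5*1/220) + 45628)/(-8702 + 167*√191/9) = ((6 - 1/44) + 45628)/(-8702 + 167*√191/9) = (263/44 + 45628)/(-8702 + 167*√191/9) = 2007895/(44*(-8702 + 167*√191/9))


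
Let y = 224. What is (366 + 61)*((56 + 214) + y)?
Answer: 210938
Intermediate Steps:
(366 + 61)*((56 + 214) + y) = (366 + 61)*((56 + 214) + 224) = 427*(270 + 224) = 427*494 = 210938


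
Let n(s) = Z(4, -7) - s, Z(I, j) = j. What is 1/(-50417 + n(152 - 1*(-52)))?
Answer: -1/50628 ≈ -1.9752e-5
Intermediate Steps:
n(s) = -7 - s
1/(-50417 + n(152 - 1*(-52))) = 1/(-50417 + (-7 - (152 - 1*(-52)))) = 1/(-50417 + (-7 - (152 + 52))) = 1/(-50417 + (-7 - 1*204)) = 1/(-50417 + (-7 - 204)) = 1/(-50417 - 211) = 1/(-50628) = -1/50628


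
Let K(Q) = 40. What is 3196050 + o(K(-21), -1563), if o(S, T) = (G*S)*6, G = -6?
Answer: 3194610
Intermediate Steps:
o(S, T) = -36*S (o(S, T) = -6*S*6 = -36*S)
3196050 + o(K(-21), -1563) = 3196050 - 36*40 = 3196050 - 1440 = 3194610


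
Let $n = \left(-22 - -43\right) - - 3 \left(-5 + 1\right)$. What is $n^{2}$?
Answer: $81$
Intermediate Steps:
$n = 9$ ($n = \left(-22 + 43\right) - \left(-3\right) \left(-4\right) = 21 - 12 = 9$)
$n^{2} = 9^{2} = 81$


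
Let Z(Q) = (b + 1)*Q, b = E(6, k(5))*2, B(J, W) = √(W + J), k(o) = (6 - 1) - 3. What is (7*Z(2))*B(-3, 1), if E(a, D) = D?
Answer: 70*I*√2 ≈ 98.995*I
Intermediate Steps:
k(o) = 2 (k(o) = 5 - 3 = 2)
B(J, W) = √(J + W)
b = 4 (b = 2*2 = 4)
Z(Q) = 5*Q (Z(Q) = (4 + 1)*Q = 5*Q)
(7*Z(2))*B(-3, 1) = (7*(5*2))*√(-3 + 1) = (7*10)*√(-2) = 70*(I*√2) = 70*I*√2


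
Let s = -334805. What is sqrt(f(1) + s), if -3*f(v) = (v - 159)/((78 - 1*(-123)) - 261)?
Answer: I*sqrt(301325290)/30 ≈ 578.62*I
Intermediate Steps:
f(v) = -53/60 + v/180 (f(v) = -(v - 159)/(3*((78 - 1*(-123)) - 261)) = -(-159 + v)/(3*((78 + 123) - 261)) = -(-159 + v)/(3*(201 - 261)) = -(-159 + v)/(3*(-60)) = -(-159 + v)*(-1)/(3*60) = -(53/20 - v/60)/3 = -53/60 + v/180)
sqrt(f(1) + s) = sqrt((-53/60 + (1/180)*1) - 334805) = sqrt((-53/60 + 1/180) - 334805) = sqrt(-79/90 - 334805) = sqrt(-30132529/90) = I*sqrt(301325290)/30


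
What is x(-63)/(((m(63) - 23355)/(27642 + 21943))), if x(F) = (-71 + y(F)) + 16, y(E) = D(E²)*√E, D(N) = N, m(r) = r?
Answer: 2727175/23292 - 65600955*I*√7/2588 ≈ 117.09 - 67065.0*I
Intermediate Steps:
y(E) = E^(5/2) (y(E) = E²*√E = E^(5/2))
x(F) = -55 + F^(5/2) (x(F) = (-71 + F^(5/2)) + 16 = -55 + F^(5/2))
x(-63)/(((m(63) - 23355)/(27642 + 21943))) = (-55 + (-63)^(5/2))/(((63 - 23355)/(27642 + 21943))) = (-55 + 11907*I*√7)/((-23292/49585)) = (-55 + 11907*I*√7)/((-23292*1/49585)) = (-55 + 11907*I*√7)/(-23292/49585) = (-55 + 11907*I*√7)*(-49585/23292) = 2727175/23292 - 65600955*I*√7/2588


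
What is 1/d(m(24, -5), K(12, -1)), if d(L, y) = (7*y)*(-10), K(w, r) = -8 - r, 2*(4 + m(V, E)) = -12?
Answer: 1/490 ≈ 0.0020408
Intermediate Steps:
m(V, E) = -10 (m(V, E) = -4 + (½)*(-12) = -4 - 6 = -10)
d(L, y) = -70*y
1/d(m(24, -5), K(12, -1)) = 1/(-70*(-8 - 1*(-1))) = 1/(-70*(-8 + 1)) = 1/(-70*(-7)) = 1/490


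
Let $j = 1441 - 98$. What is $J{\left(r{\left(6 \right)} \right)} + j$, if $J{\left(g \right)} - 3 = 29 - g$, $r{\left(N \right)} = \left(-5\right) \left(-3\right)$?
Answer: $1360$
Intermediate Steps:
$j = 1343$ ($j = 1441 - 98 = 1343$)
$r{\left(N \right)} = 15$
$J{\left(g \right)} = 32 - g$ ($J{\left(g \right)} = 3 - \left(-29 + g\right) = 32 - g$)
$J{\left(r{\left(6 \right)} \right)} + j = \left(32 - 15\right) + 1343 = 17 + 1343 = 1360$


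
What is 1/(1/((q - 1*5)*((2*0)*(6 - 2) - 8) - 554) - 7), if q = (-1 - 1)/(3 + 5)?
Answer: -512/3585 ≈ -0.14282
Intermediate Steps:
q = -1/4 (q = -2/8 = -2*1/8 = -1/4 ≈ -0.25000)
1/(1/((q - 1*5)*((2*0)*(6 - 2) - 8) - 554) - 7) = 1/(1/((-1/4 - 1*5)*((2*0)*(6 - 2) - 8) - 554) - 7) = 1/(1/((-1/4 - 5)*(0*4 - 8) - 554) - 7) = 1/(1/(-21*(0 - 8)/4 - 554) - 7) = 1/(1/(-21/4*(-8) - 554) - 7) = 1/(1/(42 - 554) - 7) = 1/(1/(-512) - 7) = 1/(-1/512 - 7) = 1/(-3585/512) = -512/3585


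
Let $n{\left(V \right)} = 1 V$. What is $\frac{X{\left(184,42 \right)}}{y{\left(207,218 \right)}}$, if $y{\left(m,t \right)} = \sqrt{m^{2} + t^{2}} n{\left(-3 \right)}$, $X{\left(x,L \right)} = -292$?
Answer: $\frac{292 \sqrt{90373}}{271119} \approx 0.32377$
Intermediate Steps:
$n{\left(V \right)} = V$
$y{\left(m,t \right)} = - 3 \sqrt{m^{2} + t^{2}}$ ($y{\left(m,t \right)} = \sqrt{m^{2} + t^{2}} \left(-3\right) = - 3 \sqrt{m^{2} + t^{2}}$)
$\frac{X{\left(184,42 \right)}}{y{\left(207,218 \right)}} = - \frac{292}{\left(-3\right) \sqrt{207^{2} + 218^{2}}} = - \frac{292}{\left(-3\right) \sqrt{42849 + 47524}} = - \frac{292}{\left(-3\right) \sqrt{90373}} = - 292 \left(- \frac{\sqrt{90373}}{271119}\right) = \frac{292 \sqrt{90373}}{271119}$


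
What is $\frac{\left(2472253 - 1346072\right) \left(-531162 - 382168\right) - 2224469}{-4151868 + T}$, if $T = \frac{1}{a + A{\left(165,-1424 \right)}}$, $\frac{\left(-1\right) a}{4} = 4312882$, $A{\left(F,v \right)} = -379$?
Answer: $\frac{17744916768245248493}{71627640612277} \approx 2.4774 \cdot 10^{5}$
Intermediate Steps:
$a = -17251528$ ($a = \left(-4\right) 4312882 = -17251528$)
$T = - \frac{1}{17251907}$ ($T = \frac{1}{-17251528 - 379} = \frac{1}{-17251907} = - \frac{1}{17251907} \approx -5.7965 \cdot 10^{-8}$)
$\frac{\left(2472253 - 1346072\right) \left(-531162 - 382168\right) - 2224469}{-4151868 + T} = \frac{\left(2472253 - 1346072\right) \left(-531162 - 382168\right) - 2224469}{-4151868 - \frac{1}{17251907}} = \frac{1126181 \left(-913330\right) - 2224469}{- \frac{71627640612277}{17251907}} = \left(-1028574892730 - 2224469\right) \left(- \frac{17251907}{71627640612277}\right) = \left(-1028577117199\right) \left(- \frac{17251907}{71627640612277}\right) = \frac{17744916768245248493}{71627640612277}$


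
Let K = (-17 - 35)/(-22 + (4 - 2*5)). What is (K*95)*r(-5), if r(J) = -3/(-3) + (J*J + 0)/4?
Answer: 35815/28 ≈ 1279.1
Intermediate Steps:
r(J) = 1 + J²/4 (r(J) = -3*(-⅓) + (J² + 0)*(¼) = 1 + J²*(¼) = 1 + J²/4)
K = 13/7 (K = -52/(-22 + (4 - 10)) = -52/(-22 - 6) = -52/(-28) = -52*(-1/28) = 13/7 ≈ 1.8571)
(K*95)*r(-5) = ((13/7)*95)*(1 + (¼)*(-5)²) = 1235*(1 + (¼)*25)/7 = 1235*(1 + 25/4)/7 = (1235/7)*(29/4) = 35815/28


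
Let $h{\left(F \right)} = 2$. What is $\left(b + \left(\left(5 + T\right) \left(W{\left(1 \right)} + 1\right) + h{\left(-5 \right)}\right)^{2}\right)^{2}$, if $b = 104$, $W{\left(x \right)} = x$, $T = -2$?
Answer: $28224$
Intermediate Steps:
$\left(b + \left(\left(5 + T\right) \left(W{\left(1 \right)} + 1\right) + h{\left(-5 \right)}\right)^{2}\right)^{2} = \left(104 + \left(\left(5 - 2\right) \left(1 + 1\right) + 2\right)^{2}\right)^{2} = \left(104 + \left(3 \cdot 2 + 2\right)^{2}\right)^{2} = \left(104 + \left(6 + 2\right)^{2}\right)^{2} = \left(104 + 8^{2}\right)^{2} = \left(104 + 64\right)^{2} = 168^{2} = 28224$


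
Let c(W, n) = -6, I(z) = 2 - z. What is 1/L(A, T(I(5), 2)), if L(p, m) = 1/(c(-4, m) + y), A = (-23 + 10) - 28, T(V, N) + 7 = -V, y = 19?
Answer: 13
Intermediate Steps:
T(V, N) = -7 - V
A = -41 (A = -13 - 28 = -41)
L(p, m) = 1/13 (L(p, m) = 1/(-6 + 19) = 1/13)
1/L(A, T(I(5), 2)) = 1/(1/13) = 13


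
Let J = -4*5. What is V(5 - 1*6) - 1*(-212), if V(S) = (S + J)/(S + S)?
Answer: 445/2 ≈ 222.50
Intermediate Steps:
J = -20
V(S) = (-20 + S)/(2*S) (V(S) = (S - 20)/(S + S) = (-20 + S)/((2*S)) = (-20 + S)*(1/(2*S)) = (-20 + S)/(2*S))
V(5 - 1*6) - 1*(-212) = (-20 + (5 - 1*6))/(2*(5 - 1*6)) - 1*(-212) = (-20 + (5 - 6))/(2*(5 - 6)) + 212 = (½)*(-20 - 1)/(-1) + 212 = (½)*(-1)*(-21) + 212 = 21/2 + 212 = 445/2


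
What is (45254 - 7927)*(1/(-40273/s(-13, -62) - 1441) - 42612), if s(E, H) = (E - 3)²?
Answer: -650815269974668/409169 ≈ -1.5906e+9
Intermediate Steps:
s(E, H) = (-3 + E)²
(45254 - 7927)*(1/(-40273/s(-13, -62) - 1441) - 42612) = (45254 - 7927)*(1/(-40273/(-3 - 13)² - 1441) - 42612) = 37327*(1/(-40273/((-16)²) - 1441) - 42612) = 37327*(1/(-40273/256 - 1441) - 42612) = 37327*(1/(-409169/256) - 42612) = 37327*(-256/409169 - 42612) = 37327*(-17435509684/409169) = -650815269974668/409169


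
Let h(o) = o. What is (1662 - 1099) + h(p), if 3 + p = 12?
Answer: 572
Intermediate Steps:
p = 9 (p = -3 + 12 = 9)
(1662 - 1099) + h(p) = (1662 - 1099) + 9 = 563 + 9 = 572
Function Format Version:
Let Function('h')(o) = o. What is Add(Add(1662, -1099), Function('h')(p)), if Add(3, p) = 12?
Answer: 572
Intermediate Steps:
p = 9 (p = Add(-3, 12) = 9)
Add(Add(1662, -1099), Function('h')(p)) = Add(Add(1662, -1099), 9) = Add(563, 9) = 572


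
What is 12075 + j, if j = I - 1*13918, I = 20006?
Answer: 18163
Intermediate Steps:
j = 6088 (j = 20006 - 1*13918 = 20006 - 13918 = 6088)
12075 + j = 12075 + 6088 = 18163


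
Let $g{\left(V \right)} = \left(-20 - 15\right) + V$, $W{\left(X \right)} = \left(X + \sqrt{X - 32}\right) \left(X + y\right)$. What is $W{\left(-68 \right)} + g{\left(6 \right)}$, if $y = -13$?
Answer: $5479 - 810 i \approx 5479.0 - 810.0 i$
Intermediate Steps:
$W{\left(X \right)} = \left(-13 + X\right) \left(X + \sqrt{-32 + X}\right)$ ($W{\left(X \right)} = \left(X + \sqrt{X - 32}\right) \left(X - 13\right) = \left(X + \sqrt{-32 + X}\right) \left(-13 + X\right) = \left(-13 + X\right) \left(X + \sqrt{-32 + X}\right)$)
$g{\left(V \right)} = -35 + V$
$W{\left(-68 \right)} + g{\left(6 \right)} = \left(\left(-68\right)^{2} - -884 - 13 \sqrt{-32 - 68} - 68 \sqrt{-32 - 68}\right) + \left(-35 + 6\right) = \left(4624 + 884 - 13 \sqrt{-100} - 68 \sqrt{-100}\right) - 29 = \left(4624 + 884 - 13 \cdot 10 i - 68 \cdot 10 i\right) - 29 = \left(4624 + 884 - 130 i - 680 i\right) - 29 = \left(5508 - 810 i\right) - 29 = 5479 - 810 i$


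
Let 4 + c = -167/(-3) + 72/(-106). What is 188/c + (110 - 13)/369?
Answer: 11816527/2991483 ≈ 3.9501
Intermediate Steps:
c = 8107/159 (c = -4 + (-167/(-3) + 72/(-106)) = -4 + (-167*(-⅓) + 72*(-1/106)) = -4 + (167/3 - 36/53) = -4 + 8743/159 = 8107/159 ≈ 50.987)
188/c + (110 - 13)/369 = 188/(8107/159) + (110 - 13)/369 = 188*(159/8107) + (110 - 1*13)*(1/369) = 29892/8107 + (110 - 13)*(1/369) = 29892/8107 + 97*(1/369) = 29892/8107 + 97/369 = 11816527/2991483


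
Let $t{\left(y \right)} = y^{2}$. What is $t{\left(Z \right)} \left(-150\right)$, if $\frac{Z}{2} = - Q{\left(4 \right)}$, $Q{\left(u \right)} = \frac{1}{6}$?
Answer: $- \frac{50}{3} \approx -16.667$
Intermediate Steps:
$Q{\left(u \right)} = \frac{1}{6}$
$Z = - \frac{1}{3}$ ($Z = 2 \left(\left(-1\right) \frac{1}{6}\right) = 2 \left(- \frac{1}{6}\right) = - \frac{1}{3} \approx -0.33333$)
$t{\left(Z \right)} \left(-150\right) = \left(- \frac{1}{3}\right)^{2} \left(-150\right) = \frac{1}{9} \left(-150\right) = - \frac{50}{3}$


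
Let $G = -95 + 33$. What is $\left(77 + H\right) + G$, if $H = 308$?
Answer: $323$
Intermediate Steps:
$G = -62$
$\left(77 + H\right) + G = \left(77 + 308\right) - 62 = 385 - 62 = 323$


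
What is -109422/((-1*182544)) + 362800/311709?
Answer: 16722464233/9483434616 ≈ 1.7633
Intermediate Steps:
-109422/((-1*182544)) + 362800/311709 = -109422/(-182544) + 362800*(1/311709) = -109422*(-1/182544) + 362800/311709 = 18237/30424 + 362800/311709 = 16722464233/9483434616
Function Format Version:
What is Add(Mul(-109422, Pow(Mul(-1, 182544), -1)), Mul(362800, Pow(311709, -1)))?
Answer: Rational(16722464233, 9483434616) ≈ 1.7633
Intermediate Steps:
Add(Mul(-109422, Pow(Mul(-1, 182544), -1)), Mul(362800, Pow(311709, -1))) = Add(Mul(-109422, Pow(-182544, -1)), Mul(362800, Rational(1, 311709))) = Add(Mul(-109422, Rational(-1, 182544)), Rational(362800, 311709)) = Add(Rational(18237, 30424), Rational(362800, 311709)) = Rational(16722464233, 9483434616)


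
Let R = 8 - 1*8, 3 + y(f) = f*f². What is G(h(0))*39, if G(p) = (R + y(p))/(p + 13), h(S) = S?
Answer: -9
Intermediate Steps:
y(f) = -3 + f³ (y(f) = -3 + f*f² = -3 + f³)
R = 0 (R = 8 - 8 = 0)
G(p) = (-3 + p³)/(13 + p) (G(p) = (0 + (-3 + p³))/(p + 13) = (-3 + p³)/(13 + p))
G(h(0))*39 = ((-3 + 0³)/(13 + 0))*39 = ((-3 + 0)/13)*39 = ((1/13)*(-3))*39 = -3/13*39 = -9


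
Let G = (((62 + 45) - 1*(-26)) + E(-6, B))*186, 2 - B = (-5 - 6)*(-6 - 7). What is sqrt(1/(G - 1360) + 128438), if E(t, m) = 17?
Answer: sqrt(22617019896835)/13270 ≈ 358.38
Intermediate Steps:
B = -141 (B = 2 - (-5 - 6)*(-6 - 7) = 2 - (-11)*(-13) = 2 - 1*143 = 2 - 143 = -141)
G = 27900 (G = (((62 + 45) - 1*(-26)) + 17)*186 = ((107 + 26) + 17)*186 = (133 + 17)*186 = 150*186 = 27900)
sqrt(1/(G - 1360) + 128438) = sqrt(1/(27900 - 1360) + 128438) = sqrt(1/26540 + 128438) = sqrt(3408744521/26540) = sqrt(22617019896835)/13270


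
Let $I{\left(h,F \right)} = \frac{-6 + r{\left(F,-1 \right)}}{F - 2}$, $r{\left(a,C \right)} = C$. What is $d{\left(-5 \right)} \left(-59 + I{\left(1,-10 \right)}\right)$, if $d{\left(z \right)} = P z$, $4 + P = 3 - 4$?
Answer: $- \frac{17525}{12} \approx -1460.4$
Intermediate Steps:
$P = -5$ ($P = -4 + \left(3 - 4\right) = -4 - 1 = -5$)
$d{\left(z \right)} = - 5 z$
$I{\left(h,F \right)} = - \frac{7}{-2 + F}$ ($I{\left(h,F \right)} = \frac{-6 - 1}{F - 2} = - \frac{7}{-2 + F}$)
$d{\left(-5 \right)} \left(-59 + I{\left(1,-10 \right)}\right) = \left(-5\right) \left(-5\right) \left(-59 - \frac{7}{-2 - 10}\right) = 25 \left(-59 - \frac{7}{-12}\right) = 25 \left(-59 - - \frac{7}{12}\right) = 25 \left(-59 + \frac{7}{12}\right) = 25 \left(- \frac{701}{12}\right) = - \frac{17525}{12}$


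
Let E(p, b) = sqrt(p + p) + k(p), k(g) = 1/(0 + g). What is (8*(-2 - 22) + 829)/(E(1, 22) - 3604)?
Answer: -2295111/12981607 - 637*sqrt(2)/12981607 ≈ -0.17687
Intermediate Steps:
k(g) = 1/g
E(p, b) = 1/p + sqrt(2)*sqrt(p) (E(p, b) = sqrt(p + p) + 1/p = sqrt(2*p) + 1/p = sqrt(2)*sqrt(p) + 1/p = 1/p + sqrt(2)*sqrt(p))
(8*(-2 - 22) + 829)/(E(1, 22) - 3604) = (8*(-2 - 22) + 829)/((1 + sqrt(2)*1**(3/2))/1 - 3604) = (8*(-24) + 829)/(1*(1 + sqrt(2)*1) - 3604) = (-192 + 829)/(1*(1 + sqrt(2)) - 3604) = 637/((1 + sqrt(2)) - 3604) = 637/(-3603 + sqrt(2))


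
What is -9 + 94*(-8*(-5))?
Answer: 3751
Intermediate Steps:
-9 + 94*(-8*(-5)) = -9 + 94*40 = -9 + 3760 = 3751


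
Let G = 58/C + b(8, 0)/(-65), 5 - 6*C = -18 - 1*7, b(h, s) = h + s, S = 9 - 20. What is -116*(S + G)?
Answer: -3596/65 ≈ -55.323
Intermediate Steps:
S = -11
C = 5 (C = ⅚ - (-18 - 1*7)/6 = ⅚ - (-18 - 7)/6 = ⅚ - ⅙*(-25) = ⅚ + 25/6 = 5)
G = 746/65 (G = 58/5 + (8 + 0)/(-65) = 58*(⅕) + 8*(-1/65) = 58/5 - 8/65 = 746/65 ≈ 11.477)
-116*(S + G) = -116*(-11 + 746/65) = -116*31/65 = -3596/65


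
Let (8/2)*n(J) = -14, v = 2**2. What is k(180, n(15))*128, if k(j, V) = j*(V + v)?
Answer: 11520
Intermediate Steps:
v = 4
n(J) = -7/2 (n(J) = (1/4)*(-14) = -7/2)
k(j, V) = j*(4 + V) (k(j, V) = j*(V + 4) = j*(4 + V))
k(180, n(15))*128 = (180*(4 - 7/2))*128 = (180*(1/2))*128 = 90*128 = 11520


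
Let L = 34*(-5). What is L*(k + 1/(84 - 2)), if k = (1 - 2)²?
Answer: -7055/41 ≈ -172.07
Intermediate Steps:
L = -170
k = 1 (k = (-1)² = 1)
L*(k + 1/(84 - 2)) = -170*(1 + 1/(84 - 2)) = -170*(1 + 1/82) = -170*83/82 = -7055/41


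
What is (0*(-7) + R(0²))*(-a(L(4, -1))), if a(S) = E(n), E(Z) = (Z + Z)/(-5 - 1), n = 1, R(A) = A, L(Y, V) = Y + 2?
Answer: 0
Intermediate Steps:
L(Y, V) = 2 + Y
E(Z) = -Z/3 (E(Z) = (2*Z)/(-6) = (2*Z)*(-⅙) = -Z/3)
a(S) = -⅓ (a(S) = -⅓*1 = -⅓)
(0*(-7) + R(0²))*(-a(L(4, -1))) = (0*(-7) + 0²)*(-1*(-⅓)) = (0 + 0)*(⅓) = 0*(⅓) = 0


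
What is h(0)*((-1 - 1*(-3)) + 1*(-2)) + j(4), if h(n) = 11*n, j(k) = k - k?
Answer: 0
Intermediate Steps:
j(k) = 0
h(0)*((-1 - 1*(-3)) + 1*(-2)) + j(4) = (11*0)*((-1 - 1*(-3)) + 1*(-2)) + 0 = 0*((-1 + 3) - 2) + 0 = 0*(2 - 2) + 0 = 0*0 + 0 = 0 + 0 = 0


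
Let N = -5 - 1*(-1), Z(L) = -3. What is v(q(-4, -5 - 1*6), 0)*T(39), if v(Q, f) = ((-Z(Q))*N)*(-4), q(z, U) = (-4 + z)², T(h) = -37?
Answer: -1776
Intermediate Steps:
N = -4 (N = -5 + 1 = -4)
v(Q, f) = 48 (v(Q, f) = (-1*(-3)*(-4))*(-4) = (3*(-4))*(-4) = -12*(-4) = 48)
v(q(-4, -5 - 1*6), 0)*T(39) = 48*(-37) = -1776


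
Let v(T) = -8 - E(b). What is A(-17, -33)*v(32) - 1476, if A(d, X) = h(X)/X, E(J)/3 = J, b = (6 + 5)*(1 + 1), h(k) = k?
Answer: -1550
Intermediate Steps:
b = 22 (b = 11*2 = 22)
E(J) = 3*J
A(d, X) = 1 (A(d, X) = X/X = 1)
v(T) = -74 (v(T) = -8 - 3*22 = -8 - 1*66 = -8 - 66 = -74)
A(-17, -33)*v(32) - 1476 = 1*(-74) - 1476 = -74 - 1476 = -1550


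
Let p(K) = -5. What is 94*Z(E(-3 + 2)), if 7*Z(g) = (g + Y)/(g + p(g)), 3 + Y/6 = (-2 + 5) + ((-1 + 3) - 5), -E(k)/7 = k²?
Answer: 1175/42 ≈ 27.976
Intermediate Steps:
E(k) = -7*k²
Y = -18 (Y = -18 + 6*((-2 + 5) + ((-1 + 3) - 5)) = -18 + 6*(3 + (2 - 5)) = -18 + 6*(3 - 3) = -18 + 6*0 = -18 + 0 = -18)
Z(g) = (-18 + g)/(7*(-5 + g)) (Z(g) = ((g - 18)/(g - 5))/7 = ((-18 + g)/(-5 + g))/7 = (-18 + g)/(7*(-5 + g)))
94*Z(E(-3 + 2)) = 94*((-18 - 7*(-3 + 2)²)/(7*(-5 - 7*(-3 + 2)²))) = 94*((-18 - 7*(-1)²)/(7*(-5 - 7*(-1)²))) = 94*((-18 - 7*1)/(7*(-5 - 7*1))) = 94*((-18 - 7)/(7*(-5 - 7))) = 94*((⅐)*(-25)/(-12)) = 94*((⅐)*(-1/12)*(-25)) = 94*(25/84) = 1175/42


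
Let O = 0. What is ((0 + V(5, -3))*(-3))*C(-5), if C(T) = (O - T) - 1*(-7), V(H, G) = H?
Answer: -180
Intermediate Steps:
C(T) = 7 - T (C(T) = (0 - T) - 1*(-7) = -T + 7 = 7 - T)
((0 + V(5, -3))*(-3))*C(-5) = ((0 + 5)*(-3))*(7 - 1*(-5)) = (5*(-3))*(7 + 5) = -15*12 = -180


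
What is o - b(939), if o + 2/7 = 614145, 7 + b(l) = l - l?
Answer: 4299062/7 ≈ 6.1415e+5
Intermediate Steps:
b(l) = -7 (b(l) = -7 + (l - l) = -7 + 0 = -7)
o = 4299013/7 (o = -2/7 + 614145 = 4299013/7 ≈ 6.1415e+5)
o - b(939) = 4299013/7 - 1*(-7) = 4299013/7 + 7 = 4299062/7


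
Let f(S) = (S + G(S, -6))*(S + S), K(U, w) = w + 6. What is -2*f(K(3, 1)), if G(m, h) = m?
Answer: -392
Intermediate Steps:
K(U, w) = 6 + w
f(S) = 4*S² (f(S) = (S + S)*(S + S) = (2*S)*(2*S) = 4*S²)
-2*f(K(3, 1)) = -8*(6 + 1)² = -8*7² = -8*49 = -2*196 = -392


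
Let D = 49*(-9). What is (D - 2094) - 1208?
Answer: -3743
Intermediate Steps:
D = -441
(D - 2094) - 1208 = (-441 - 2094) - 1208 = -2535 - 1208 = -3743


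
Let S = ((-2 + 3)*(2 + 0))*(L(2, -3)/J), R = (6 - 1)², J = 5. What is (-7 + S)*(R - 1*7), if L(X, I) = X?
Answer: -558/5 ≈ -111.60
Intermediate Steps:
R = 25 (R = 5² = 25)
S = ⅘ (S = ((-2 + 3)*(2 + 0))*(2/5) = (1*2)*(2*(⅕)) = 2*(⅖) = ⅘ ≈ 0.80000)
(-7 + S)*(R - 1*7) = (-7 + ⅘)*(25 - 1*7) = -31*(25 - 7)/5 = -31/5*18 = -558/5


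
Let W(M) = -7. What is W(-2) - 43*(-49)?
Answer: 2100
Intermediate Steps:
W(-2) - 43*(-49) = -7 - 43*(-49) = -7 + 2107 = 2100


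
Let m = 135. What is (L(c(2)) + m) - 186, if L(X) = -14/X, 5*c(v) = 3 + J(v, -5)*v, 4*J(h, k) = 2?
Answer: -137/2 ≈ -68.500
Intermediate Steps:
J(h, k) = ½ (J(h, k) = (¼)*2 = ½)
c(v) = ⅗ + v/10 (c(v) = (3 + v/2)/5 = ⅗ + v/10)
(L(c(2)) + m) - 186 = (-14/(⅗ + (⅒)*2) + 135) - 186 = (-14/(⅗ + ⅕) + 135) - 186 = (-14/⅘ + 135) - 186 = (-14*5/4 + 135) - 186 = (-35/2 + 135) - 186 = 235/2 - 186 = -137/2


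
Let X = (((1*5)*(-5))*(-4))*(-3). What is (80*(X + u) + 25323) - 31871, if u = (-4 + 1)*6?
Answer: -31988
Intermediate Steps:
X = -300 (X = ((5*(-5))*(-4))*(-3) = -25*(-4)*(-3) = 100*(-3) = -300)
u = -18 (u = -3*6 = -18)
(80*(X + u) + 25323) - 31871 = (80*(-300 - 18) + 25323) - 31871 = (80*(-318) + 25323) - 31871 = (-25440 + 25323) - 31871 = -117 - 31871 = -31988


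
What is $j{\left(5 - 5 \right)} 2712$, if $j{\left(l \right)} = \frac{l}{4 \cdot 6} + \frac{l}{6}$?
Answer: $0$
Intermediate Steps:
$j{\left(l \right)} = \frac{5 l}{24}$ ($j{\left(l \right)} = \frac{l}{24} + l \frac{1}{6} = l \frac{1}{24} + \frac{l}{6} = \frac{l}{24} + \frac{l}{6} = \frac{5 l}{24}$)
$j{\left(5 - 5 \right)} 2712 = \frac{5 \left(5 - 5\right)}{24} \cdot 2712 = \frac{5}{24} \cdot 0 \cdot 2712 = 0 \cdot 2712 = 0$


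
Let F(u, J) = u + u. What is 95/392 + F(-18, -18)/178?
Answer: 1399/34888 ≈ 0.040100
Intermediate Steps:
F(u, J) = 2*u
95/392 + F(-18, -18)/178 = 95/392 + (2*(-18))/178 = 95*(1/392) - 36*1/178 = 95/392 - 18/89 = 1399/34888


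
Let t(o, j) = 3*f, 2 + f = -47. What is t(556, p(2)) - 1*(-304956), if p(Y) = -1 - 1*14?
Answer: 304809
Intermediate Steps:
f = -49 (f = -2 - 47 = -49)
p(Y) = -15 (p(Y) = -1 - 14 = -15)
t(o, j) = -147 (t(o, j) = 3*(-49) = -147)
t(556, p(2)) - 1*(-304956) = -147 - 1*(-304956) = -147 + 304956 = 304809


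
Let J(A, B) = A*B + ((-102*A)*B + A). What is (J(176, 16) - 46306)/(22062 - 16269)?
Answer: -110182/1931 ≈ -57.060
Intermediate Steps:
J(A, B) = A - 101*A*B (J(A, B) = A*B + (-102*A*B + A) = A*B + (A - 102*A*B) = A - 101*A*B)
(J(176, 16) - 46306)/(22062 - 16269) = (176*(1 - 101*16) - 46306)/(22062 - 16269) = (176*(1 - 1616) - 46306)/5793 = (176*(-1615) - 46306)*(1/5793) = (-284240 - 46306)*(1/5793) = -330546*1/5793 = -110182/1931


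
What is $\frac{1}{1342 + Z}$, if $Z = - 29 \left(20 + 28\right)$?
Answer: $- \frac{1}{50} \approx -0.02$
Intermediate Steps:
$Z = -1392$ ($Z = \left(-29\right) 48 = -1392$)
$\frac{1}{1342 + Z} = \frac{1}{1342 - 1392} = \frac{1}{-50} = - \frac{1}{50}$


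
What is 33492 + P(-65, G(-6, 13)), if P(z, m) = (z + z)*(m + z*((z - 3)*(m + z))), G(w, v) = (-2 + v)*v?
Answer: -44803898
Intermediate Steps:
G(w, v) = v*(-2 + v)
P(z, m) = 2*z*(m + z*(-3 + z)*(m + z)) (P(z, m) = (2*z)*(m + z*((-3 + z)*(m + z))) = (2*z)*(m + z*(-3 + z)*(m + z)) = 2*z*(m + z*(-3 + z)*(m + z)))
33492 + P(-65, G(-6, 13)) = 33492 + 2*(-65)*(13*(-2 + 13) + (-65)³ - 3*(-65)² + (13*(-2 + 13))*(-65)² - 3*13*(-2 + 13)*(-65)) = 33492 + 2*(-65)*(13*11 - 274625 - 3*4225 + (13*11)*4225 - 3*13*11*(-65)) = 33492 + 2*(-65)*(143 - 274625 - 12675 + 143*4225 - 3*143*(-65)) = 33492 + 2*(-65)*(143 - 274625 - 12675 + 604175 + 27885) = 33492 + 2*(-65)*344903 = 33492 - 44837390 = -44803898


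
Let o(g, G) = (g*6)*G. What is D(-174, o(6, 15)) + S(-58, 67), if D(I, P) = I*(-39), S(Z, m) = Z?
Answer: 6728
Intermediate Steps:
o(g, G) = 6*G*g (o(g, G) = (6*g)*G = 6*G*g)
D(I, P) = -39*I
D(-174, o(6, 15)) + S(-58, 67) = -39*(-174) - 58 = 6786 - 58 = 6728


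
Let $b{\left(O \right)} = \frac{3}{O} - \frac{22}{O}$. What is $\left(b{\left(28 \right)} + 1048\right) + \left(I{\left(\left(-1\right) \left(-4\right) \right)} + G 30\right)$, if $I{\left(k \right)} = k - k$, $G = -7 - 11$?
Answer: $\frac{14205}{28} \approx 507.32$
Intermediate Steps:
$b{\left(O \right)} = - \frac{19}{O}$
$G = -18$
$I{\left(k \right)} = 0$
$\left(b{\left(28 \right)} + 1048\right) + \left(I{\left(\left(-1\right) \left(-4\right) \right)} + G 30\right) = \left(- \frac{19}{28} + 1048\right) + \left(0 - 540\right) = \left(\left(-19\right) \frac{1}{28} + 1048\right) + \left(0 - 540\right) = \left(- \frac{19}{28} + 1048\right) - 540 = \frac{29325}{28} - 540 = \frac{14205}{28}$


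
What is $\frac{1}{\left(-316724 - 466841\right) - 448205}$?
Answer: $- \frac{1}{1231770} \approx -8.1184 \cdot 10^{-7}$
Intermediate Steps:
$\frac{1}{\left(-316724 - 466841\right) - 448205} = \frac{1}{-783565 - 448205} = \frac{1}{-1231770} = - \frac{1}{1231770}$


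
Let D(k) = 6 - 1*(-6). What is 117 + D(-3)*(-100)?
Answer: -1083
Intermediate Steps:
D(k) = 12 (D(k) = 6 + 6 = 12)
117 + D(-3)*(-100) = 117 + 12*(-100) = 117 - 1200 = -1083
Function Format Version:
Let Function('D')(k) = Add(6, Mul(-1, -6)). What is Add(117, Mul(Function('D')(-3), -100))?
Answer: -1083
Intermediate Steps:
Function('D')(k) = 12 (Function('D')(k) = Add(6, 6) = 12)
Add(117, Mul(Function('D')(-3), -100)) = Add(117, Mul(12, -100)) = Add(117, -1200) = -1083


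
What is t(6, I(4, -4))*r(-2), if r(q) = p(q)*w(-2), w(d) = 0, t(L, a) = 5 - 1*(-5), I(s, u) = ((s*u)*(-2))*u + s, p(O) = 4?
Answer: 0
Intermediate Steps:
I(s, u) = s - 2*s*u² (I(s, u) = (-2*s*u)*u + s = -2*s*u² + s = s - 2*s*u²)
t(L, a) = 10 (t(L, a) = 5 + 5 = 10)
r(q) = 0 (r(q) = 4*0 = 0)
t(6, I(4, -4))*r(-2) = 10*0 = 0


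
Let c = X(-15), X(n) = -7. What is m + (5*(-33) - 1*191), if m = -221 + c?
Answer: -584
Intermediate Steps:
c = -7
m = -228 (m = -221 - 7 = -228)
m + (5*(-33) - 1*191) = -228 + (5*(-33) - 1*191) = -228 + (-165 - 191) = -228 - 356 = -584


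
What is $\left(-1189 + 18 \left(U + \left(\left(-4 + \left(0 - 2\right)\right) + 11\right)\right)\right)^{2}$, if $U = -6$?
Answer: $1456849$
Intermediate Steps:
$\left(-1189 + 18 \left(U + \left(\left(-4 + \left(0 - 2\right)\right) + 11\right)\right)\right)^{2} = \left(-1189 + 18 \left(-6 + \left(\left(-4 + \left(0 - 2\right)\right) + 11\right)\right)\right)^{2} = \left(-1189 + 18 \left(-6 + \left(\left(-4 - 2\right) + 11\right)\right)\right)^{2} = \left(-1189 + 18 \left(-6 + \left(-6 + 11\right)\right)\right)^{2} = \left(-1189 + 18 \left(-6 + 5\right)\right)^{2} = \left(-1189 + 18 \left(-1\right)\right)^{2} = \left(-1189 - 18\right)^{2} = \left(-1207\right)^{2} = 1456849$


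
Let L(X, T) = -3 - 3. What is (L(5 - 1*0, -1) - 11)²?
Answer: 289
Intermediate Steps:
L(X, T) = -6
(L(5 - 1*0, -1) - 11)² = (-6 - 11)² = (-17)² = 289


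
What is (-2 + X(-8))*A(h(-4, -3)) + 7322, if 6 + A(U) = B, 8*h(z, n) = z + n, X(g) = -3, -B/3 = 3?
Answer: 7397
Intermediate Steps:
B = -9 (B = -3*3 = -9)
h(z, n) = n/8 + z/8 (h(z, n) = (z + n)/8 = (n + z)/8 = n/8 + z/8)
A(U) = -15 (A(U) = -6 - 9 = -15)
(-2 + X(-8))*A(h(-4, -3)) + 7322 = (-2 - 3)*(-15) + 7322 = -5*(-15) + 7322 = 75 + 7322 = 7397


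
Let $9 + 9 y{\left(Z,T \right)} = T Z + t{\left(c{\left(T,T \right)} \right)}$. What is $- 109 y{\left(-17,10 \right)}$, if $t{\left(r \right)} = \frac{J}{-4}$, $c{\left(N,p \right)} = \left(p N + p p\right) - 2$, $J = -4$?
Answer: $\frac{19402}{9} \approx 2155.8$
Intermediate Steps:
$c{\left(N,p \right)} = -2 + p^{2} + N p$ ($c{\left(N,p \right)} = \left(N p + p^{2}\right) - 2 = \left(p^{2} + N p\right) - 2 = -2 + p^{2} + N p$)
$t{\left(r \right)} = 1$ ($t{\left(r \right)} = - \frac{4}{-4} = \left(-4\right) \left(- \frac{1}{4}\right) = 1$)
$y{\left(Z,T \right)} = - \frac{8}{9} + \frac{T Z}{9}$ ($y{\left(Z,T \right)} = -1 + \frac{T Z + 1}{9} = -1 + \frac{1 + T Z}{9} = -1 + \left(\frac{1}{9} + \frac{T Z}{9}\right) = - \frac{8}{9} + \frac{T Z}{9}$)
$- 109 y{\left(-17,10 \right)} = - 109 \left(- \frac{8}{9} + \frac{1}{9} \cdot 10 \left(-17\right)\right) = - 109 \left(- \frac{8}{9} - \frac{170}{9}\right) = \left(-109\right) \left(- \frac{178}{9}\right) = \frac{19402}{9}$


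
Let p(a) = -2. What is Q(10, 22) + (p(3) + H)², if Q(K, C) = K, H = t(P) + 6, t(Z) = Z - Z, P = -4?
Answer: 26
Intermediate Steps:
t(Z) = 0
H = 6 (H = 0 + 6 = 6)
Q(10, 22) + (p(3) + H)² = 10 + (-2 + 6)² = 10 + 4² = 10 + 16 = 26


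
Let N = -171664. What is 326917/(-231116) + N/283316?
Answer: -33073778449/16369715164 ≈ -2.0204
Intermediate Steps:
326917/(-231116) + N/283316 = 326917/(-231116) - 171664/283316 = 326917*(-1/231116) - 171664*1/283316 = -326917/231116 - 42916/70829 = -33073778449/16369715164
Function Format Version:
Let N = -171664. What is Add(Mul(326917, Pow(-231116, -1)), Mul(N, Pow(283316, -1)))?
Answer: Rational(-33073778449, 16369715164) ≈ -2.0204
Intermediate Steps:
Add(Mul(326917, Pow(-231116, -1)), Mul(N, Pow(283316, -1))) = Add(Mul(326917, Pow(-231116, -1)), Mul(-171664, Pow(283316, -1))) = Add(Mul(326917, Rational(-1, 231116)), Mul(-171664, Rational(1, 283316))) = Add(Rational(-326917, 231116), Rational(-42916, 70829)) = Rational(-33073778449, 16369715164)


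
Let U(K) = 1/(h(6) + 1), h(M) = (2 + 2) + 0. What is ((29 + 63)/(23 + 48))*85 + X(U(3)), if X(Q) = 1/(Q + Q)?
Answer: 15995/142 ≈ 112.64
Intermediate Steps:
h(M) = 4 (h(M) = 4 + 0 = 4)
U(K) = ⅕ (U(K) = 1/(4 + 1) = 1/5 = ⅕)
X(Q) = 1/(2*Q)
((29 + 63)/(23 + 48))*85 + X(U(3)) = ((29 + 63)/(23 + 48))*85 + 1/(2*(⅕)) = (92/71)*85 + (½)*5 = (92*(1/71))*85 + 5/2 = (92/71)*85 + 5/2 = 7820/71 + 5/2 = 15995/142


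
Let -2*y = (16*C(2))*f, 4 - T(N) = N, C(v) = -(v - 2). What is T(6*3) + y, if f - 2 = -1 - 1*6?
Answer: -14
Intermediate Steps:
C(v) = 2 - v (C(v) = -(-2 + v) = 2 - v)
T(N) = 4 - N
f = -5 (f = 2 + (-1 - 1*6) = 2 + (-1 - 6) = 2 - 7 = -5)
y = 0 (y = -16*(2 - 1*2)*(-5)/2 = -16*(2 - 2)*(-5)/2 = -16*0*(-5)/2 = -0*(-5) = -½*0 = 0)
T(6*3) + y = (4 - 6*3) + 0 = (4 - 1*18) + 0 = (4 - 18) + 0 = -14 + 0 = -14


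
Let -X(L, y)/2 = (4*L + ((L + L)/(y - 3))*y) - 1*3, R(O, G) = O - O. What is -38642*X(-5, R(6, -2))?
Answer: -1777532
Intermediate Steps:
R(O, G) = 0
X(L, y) = 6 - 8*L - 4*L*y/(-3 + y) (X(L, y) = -2*((4*L + ((L + L)/(y - 3))*y) - 1*3) = -2*((4*L + ((2*L)/(-3 + y))*y) - 3) = -2*((4*L + (2*L/(-3 + y))*y) - 3) = -2*((4*L + 2*L*y/(-3 + y)) - 3) = -2*(-3 + 4*L + 2*L*y/(-3 + y)) = 6 - 8*L - 4*L*y/(-3 + y))
-38642*X(-5, R(6, -2)) = -231852*(-3 + 0 + 4*(-5) - 2*(-5)*0)/(-3 + 0) = -231852*(-3 + 0 - 20 + 0)/(-3) = -231852*(-1)*(-23)/3 = -38642*46 = -1777532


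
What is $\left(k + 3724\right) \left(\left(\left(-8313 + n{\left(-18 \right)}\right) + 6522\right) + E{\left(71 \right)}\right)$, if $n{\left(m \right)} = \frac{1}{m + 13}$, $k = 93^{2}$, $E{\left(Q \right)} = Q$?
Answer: $- \frac{106420173}{5} \approx -2.1284 \cdot 10^{7}$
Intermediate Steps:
$k = 8649$
$n{\left(m \right)} = \frac{1}{13 + m}$
$\left(k + 3724\right) \left(\left(\left(-8313 + n{\left(-18 \right)}\right) + 6522\right) + E{\left(71 \right)}\right) = \left(8649 + 3724\right) \left(\left(\left(-8313 + \frac{1}{13 - 18}\right) + 6522\right) + 71\right) = 12373 \left(\left(\left(-8313 + \frac{1}{-5}\right) + 6522\right) + 71\right) = 12373 \left(\left(\left(-8313 - \frac{1}{5}\right) + 6522\right) + 71\right) = 12373 \left(\left(- \frac{41566}{5} + 6522\right) + 71\right) = 12373 \left(- \frac{8956}{5} + 71\right) = 12373 \left(- \frac{8601}{5}\right) = - \frac{106420173}{5}$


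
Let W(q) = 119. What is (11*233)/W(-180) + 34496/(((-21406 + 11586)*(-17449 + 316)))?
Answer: 107804689201/5005320285 ≈ 21.538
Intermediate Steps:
(11*233)/W(-180) + 34496/(((-21406 + 11586)*(-17449 + 316))) = (11*233)/119 + 34496/(((-21406 + 11586)*(-17449 + 316))) = 2563*(1/119) + 34496/((-9820*(-17133))) = 2563/119 + 34496/168246060 = 2563/119 + 34496*(1/168246060) = 2563/119 + 8624/42061515 = 107804689201/5005320285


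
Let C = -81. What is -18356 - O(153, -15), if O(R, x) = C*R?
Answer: -5963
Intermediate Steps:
O(R, x) = -81*R
-18356 - O(153, -15) = -18356 - (-81)*153 = -18356 - 1*(-12393) = -18356 + 12393 = -5963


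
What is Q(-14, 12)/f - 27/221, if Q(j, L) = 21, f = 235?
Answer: -1704/51935 ≈ -0.032810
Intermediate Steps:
Q(-14, 12)/f - 27/221 = 21/235 - 27/221 = -1704/51935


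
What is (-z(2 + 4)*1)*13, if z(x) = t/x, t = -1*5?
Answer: 65/6 ≈ 10.833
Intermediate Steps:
t = -5
z(x) = -5/x
(-z(2 + 4)*1)*13 = (-(-5)/(2 + 4)*1)*13 = (-(-5)/6*1)*13 = (-1*(-5/6)*1)*13 = ((5/6)*1)*13 = (5/6)*13 = 65/6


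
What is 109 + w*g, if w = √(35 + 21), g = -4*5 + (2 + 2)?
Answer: 109 - 32*√14 ≈ -10.733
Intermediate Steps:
g = -16 (g = -20 + 4 = -16)
w = 2*√14 (w = √56 = 2*√14 ≈ 7.4833)
109 + w*g = 109 + (2*√14)*(-16) = 109 - 32*√14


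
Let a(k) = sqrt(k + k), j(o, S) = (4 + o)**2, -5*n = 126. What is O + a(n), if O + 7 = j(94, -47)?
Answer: 9597 + 6*I*sqrt(35)/5 ≈ 9597.0 + 7.0993*I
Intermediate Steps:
n = -126/5 (n = -1/5*126 = -126/5 ≈ -25.200)
a(k) = sqrt(2)*sqrt(k) (a(k) = sqrt(2*k) = sqrt(2)*sqrt(k))
O = 9597 (O = -7 + (4 + 94)**2 = -7 + 98**2 = -7 + 9604 = 9597)
O + a(n) = 9597 + sqrt(2)*sqrt(-126/5) = 9597 + sqrt(2)*(3*I*sqrt(70)/5) = 9597 + 6*I*sqrt(35)/5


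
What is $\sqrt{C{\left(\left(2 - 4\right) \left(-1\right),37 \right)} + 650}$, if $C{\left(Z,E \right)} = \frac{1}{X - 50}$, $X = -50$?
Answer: $\frac{\sqrt{64999}}{10} \approx 25.495$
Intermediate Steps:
$C{\left(Z,E \right)} = - \frac{1}{100}$ ($C{\left(Z,E \right)} = \frac{1}{-50 - 50} = \frac{1}{-100} = - \frac{1}{100}$)
$\sqrt{C{\left(\left(2 - 4\right) \left(-1\right),37 \right)} + 650} = \sqrt{- \frac{1}{100} + 650} = \sqrt{\frac{64999}{100}} = \frac{\sqrt{64999}}{10}$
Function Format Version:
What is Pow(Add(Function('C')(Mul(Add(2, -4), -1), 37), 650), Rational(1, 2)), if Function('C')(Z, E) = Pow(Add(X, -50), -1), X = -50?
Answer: Mul(Rational(1, 10), Pow(64999, Rational(1, 2))) ≈ 25.495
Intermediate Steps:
Function('C')(Z, E) = Rational(-1, 100) (Function('C')(Z, E) = Pow(Add(-50, -50), -1) = Pow(-100, -1) = Rational(-1, 100))
Pow(Add(Function('C')(Mul(Add(2, -4), -1), 37), 650), Rational(1, 2)) = Pow(Add(Rational(-1, 100), 650), Rational(1, 2)) = Pow(Rational(64999, 100), Rational(1, 2)) = Mul(Rational(1, 10), Pow(64999, Rational(1, 2)))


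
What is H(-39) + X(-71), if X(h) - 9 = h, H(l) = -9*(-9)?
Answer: 19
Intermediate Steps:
H(l) = 81
X(h) = 9 + h
H(-39) + X(-71) = 81 + (9 - 71) = 81 - 62 = 19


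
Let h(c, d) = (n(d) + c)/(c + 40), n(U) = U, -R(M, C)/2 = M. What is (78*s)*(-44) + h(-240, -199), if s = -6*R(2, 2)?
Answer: -16473161/200 ≈ -82366.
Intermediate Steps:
R(M, C) = -2*M
s = 24 (s = -(-12)*2 = -6*(-4) = 24)
h(c, d) = (c + d)/(40 + c) (h(c, d) = (d + c)/(c + 40) = (c + d)/(40 + c))
(78*s)*(-44) + h(-240, -199) = (78*24)*(-44) + (-240 - 199)/(40 - 240) = 1872*(-44) - 439/(-200) = -82368 - 1/200*(-439) = -82368 + 439/200 = -16473161/200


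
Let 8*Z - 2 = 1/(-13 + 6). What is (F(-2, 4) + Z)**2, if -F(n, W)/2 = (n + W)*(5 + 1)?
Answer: 1771561/3136 ≈ 564.91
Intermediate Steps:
Z = 13/56 (Z = 1/4 + 1/(8*(-13 + 6)) = 1/4 + (1/8)/(-7) = 1/4 + (1/8)*(-1/7) = 1/4 - 1/56 = 13/56 ≈ 0.23214)
F(n, W) = -12*W - 12*n (F(n, W) = -2*(n + W)*(5 + 1) = -2*(W + n)*6 = -2*(6*W + 6*n) = -12*W - 12*n)
(F(-2, 4) + Z)**2 = ((-12*4 - 12*(-2)) + 13/56)**2 = ((-48 + 24) + 13/56)**2 = (-24 + 13/56)**2 = (-1331/56)**2 = 1771561/3136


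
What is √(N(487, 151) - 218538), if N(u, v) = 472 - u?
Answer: I*√218553 ≈ 467.5*I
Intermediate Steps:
√(N(487, 151) - 218538) = √((472 - 1*487) - 218538) = √((472 - 487) - 218538) = √(-15 - 218538) = √(-218553) = I*√218553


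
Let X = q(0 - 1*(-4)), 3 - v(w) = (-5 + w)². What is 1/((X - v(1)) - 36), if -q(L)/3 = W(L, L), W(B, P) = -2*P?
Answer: 1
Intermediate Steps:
v(w) = 3 - (-5 + w)²
q(L) = 6*L (q(L) = -(-6)*L = 6*L)
X = 24 (X = 6*(0 - 1*(-4)) = 6*(0 + 4) = 6*4 = 24)
1/((X - v(1)) - 36) = 1/((24 - (3 - (-5 + 1)²)) - 36) = 1/((24 - (3 - 1*(-4)²)) - 36) = 1/((24 - (3 - 1*16)) - 36) = 1/((24 - (3 - 16)) - 36) = 1/((24 - 1*(-13)) - 36) = 1/((24 + 13) - 36) = 1/(37 - 36) = 1/1 = 1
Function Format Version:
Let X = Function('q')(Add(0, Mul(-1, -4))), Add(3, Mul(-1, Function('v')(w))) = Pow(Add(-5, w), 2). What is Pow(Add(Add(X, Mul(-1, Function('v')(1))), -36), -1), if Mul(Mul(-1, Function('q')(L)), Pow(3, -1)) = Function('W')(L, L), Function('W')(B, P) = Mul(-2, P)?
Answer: 1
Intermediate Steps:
Function('v')(w) = Add(3, Mul(-1, Pow(Add(-5, w), 2)))
Function('q')(L) = Mul(6, L) (Function('q')(L) = Mul(-3, Mul(-2, L)) = Mul(6, L))
X = 24 (X = Mul(6, Add(0, Mul(-1, -4))) = Mul(6, Add(0, 4)) = Mul(6, 4) = 24)
Pow(Add(Add(X, Mul(-1, Function('v')(1))), -36), -1) = Pow(Add(Add(24, Mul(-1, Add(3, Mul(-1, Pow(Add(-5, 1), 2))))), -36), -1) = Pow(Add(Add(24, Mul(-1, Add(3, Mul(-1, Pow(-4, 2))))), -36), -1) = Pow(Add(Add(24, Mul(-1, Add(3, Mul(-1, 16)))), -36), -1) = Pow(Add(Add(24, Mul(-1, Add(3, -16))), -36), -1) = Pow(Add(Add(24, Mul(-1, -13)), -36), -1) = Pow(Add(Add(24, 13), -36), -1) = Pow(Add(37, -36), -1) = Pow(1, -1) = 1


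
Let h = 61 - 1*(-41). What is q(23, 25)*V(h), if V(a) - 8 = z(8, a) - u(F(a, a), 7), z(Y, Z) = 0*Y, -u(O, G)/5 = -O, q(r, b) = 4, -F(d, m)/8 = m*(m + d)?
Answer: 3329312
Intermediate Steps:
F(d, m) = -8*m*(d + m) (F(d, m) = -8*m*(m + d) = -8*m*(d + m))
u(O, G) = 5*O (u(O, G) = -(-5)*O = 5*O)
z(Y, Z) = 0
h = 102 (h = 61 + 41 = 102)
V(a) = 8 + 80*a² (V(a) = 8 + (0 - 5*(-8*a*(a + a))) = 8 + (0 - 5*(-8*a*2*a)) = 8 + (0 - 5*(-16*a²)) = 8 + (0 - (-80)*a²) = 8 + (0 + 80*a²) = 8 + 80*a²)
q(23, 25)*V(h) = 4*(8 + 80*102²) = 4*(8 + 80*10404) = 4*(8 + 832320) = 4*832328 = 3329312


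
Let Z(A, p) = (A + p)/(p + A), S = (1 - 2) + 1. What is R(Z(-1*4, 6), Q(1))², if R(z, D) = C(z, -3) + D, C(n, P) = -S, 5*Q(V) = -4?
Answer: 16/25 ≈ 0.64000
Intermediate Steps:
Q(V) = -⅘ (Q(V) = (⅕)*(-4) = -⅘)
S = 0 (S = -1 + 1 = 0)
C(n, P) = 0 (C(n, P) = -1*0 = 0)
Z(A, p) = 1 (Z(A, p) = (A + p)/(A + p) = 1)
R(z, D) = D (R(z, D) = 0 + D = D)
R(Z(-1*4, 6), Q(1))² = (-⅘)² = 16/25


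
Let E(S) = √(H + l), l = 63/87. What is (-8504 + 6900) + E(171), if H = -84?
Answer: -1604 + I*√70035/29 ≈ -1604.0 + 9.1256*I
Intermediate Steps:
l = 21/29 (l = 63*(1/87) = 21/29 ≈ 0.72414)
E(S) = I*√70035/29 (E(S) = √(-84 + 21/29) = √(-2415/29) = I*√70035/29)
(-8504 + 6900) + E(171) = (-8504 + 6900) + I*√70035/29 = -1604 + I*√70035/29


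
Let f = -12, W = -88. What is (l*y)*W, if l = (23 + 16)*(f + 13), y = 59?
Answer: -202488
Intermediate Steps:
l = 39 (l = (23 + 16)*(-12 + 13) = 39*1 = 39)
(l*y)*W = (39*59)*(-88) = 2301*(-88) = -202488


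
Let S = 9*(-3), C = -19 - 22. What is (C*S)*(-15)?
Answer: -16605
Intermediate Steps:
C = -41
S = -27
(C*S)*(-15) = -41*(-27)*(-15) = 1107*(-15) = -16605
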